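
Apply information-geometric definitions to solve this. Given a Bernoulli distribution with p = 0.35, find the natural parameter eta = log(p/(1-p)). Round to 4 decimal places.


Natural parameter for Bernoulli: eta = log(p/(1-p)).
p = 0.35, 1-p = 0.65.
p/(1-p) = 0.538462.
eta = log(0.538462) = -0.6190

-0.6190


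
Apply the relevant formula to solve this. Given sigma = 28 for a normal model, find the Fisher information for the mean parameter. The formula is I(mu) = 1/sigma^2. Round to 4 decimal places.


The Fisher information for the mean of a normal distribution is I(mu) = 1/sigma^2.
sigma = 28, so sigma^2 = 784.
I(mu) = 1/784 = 0.0013

0.0013


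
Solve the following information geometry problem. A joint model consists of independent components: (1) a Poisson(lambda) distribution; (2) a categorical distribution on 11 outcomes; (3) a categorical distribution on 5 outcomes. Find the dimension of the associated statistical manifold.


The dimension of a statistical manifold equals the number of free
(independent) real parameters of the model. For a product of independent
blocks the parameter counts add.
- Poisson (lambda): 1.
- categorical on 11 outcomes (probabilities sum to 1): 11-1 = 10.
- categorical on 5 outcomes (probabilities sum to 1): 5-1 = 4.
Total = 1 + 10 + 4 = 15.
Dimension = 15

15


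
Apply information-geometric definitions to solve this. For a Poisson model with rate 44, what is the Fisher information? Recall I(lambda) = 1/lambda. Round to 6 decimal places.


Fisher information for Poisson: I(lambda) = 1/lambda.
lambda = 44.
I(lambda) = 1/44 = 0.022727

0.022727


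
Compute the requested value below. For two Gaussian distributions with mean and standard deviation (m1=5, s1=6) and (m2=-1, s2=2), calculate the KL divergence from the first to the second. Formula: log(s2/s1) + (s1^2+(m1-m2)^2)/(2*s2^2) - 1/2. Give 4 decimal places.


KL divergence between normal distributions:
KL = log(s2/s1) + (s1^2 + (m1-m2)^2)/(2*s2^2) - 1/2.
log(2/6) = -1.098612.
(6^2 + (5--1)^2)/(2*2^2) = (36 + 36)/8 = 9.0.
KL = -1.098612 + 9.0 - 0.5 = 7.4014

7.4014


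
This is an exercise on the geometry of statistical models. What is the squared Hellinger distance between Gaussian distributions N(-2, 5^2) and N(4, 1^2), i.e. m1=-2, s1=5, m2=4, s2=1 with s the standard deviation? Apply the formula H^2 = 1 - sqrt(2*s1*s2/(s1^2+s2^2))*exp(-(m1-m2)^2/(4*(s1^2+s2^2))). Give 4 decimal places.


Squared Hellinger distance for Gaussians:
H^2 = 1 - sqrt(2*s1*s2/(s1^2+s2^2)) * exp(-(m1-m2)^2/(4*(s1^2+s2^2))).
s1^2 = 25, s2^2 = 1, s1^2+s2^2 = 26.
sqrt(2*5*1/(26)) = 0.620174.
(m1-m2)^2 = (-6)^2 = 36.
exp(-36/(4*26)) = exp(-0.346154) = 0.707404.
H^2 = 1 - 0.620174*0.707404 = 0.5613

0.5613


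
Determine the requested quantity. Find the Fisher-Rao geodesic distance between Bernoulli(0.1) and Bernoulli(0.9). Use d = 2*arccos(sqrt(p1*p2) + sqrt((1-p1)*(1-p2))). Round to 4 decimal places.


Geodesic distance on Bernoulli manifold:
d(p1,p2) = 2*arccos(sqrt(p1*p2) + sqrt((1-p1)*(1-p2))).
sqrt(p1*p2) = sqrt(0.1*0.9) = 0.3.
sqrt((1-p1)*(1-p2)) = sqrt(0.9*0.1) = 0.3.
arg = 0.3 + 0.3 = 0.6.
d = 2*arccos(0.6) = 1.8546

1.8546


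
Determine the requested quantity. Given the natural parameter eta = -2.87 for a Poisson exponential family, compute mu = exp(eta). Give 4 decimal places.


Expectation parameter for Poisson exponential family:
mu = exp(eta).
eta = -2.87.
mu = exp(-2.87) = 0.0567

0.0567


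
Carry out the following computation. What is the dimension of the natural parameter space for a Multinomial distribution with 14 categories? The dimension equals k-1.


Exponential family dimension calculation:
For Multinomial with k=14 categories, dim = k-1 = 13.

13


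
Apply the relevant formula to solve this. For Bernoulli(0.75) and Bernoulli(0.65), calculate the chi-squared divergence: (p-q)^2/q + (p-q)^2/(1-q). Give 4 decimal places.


Chi-squared divergence between Bernoulli distributions:
chi^2 = (p-q)^2/q + (p-q)^2/(1-q).
p = 0.75, q = 0.65, p-q = 0.1.
(p-q)^2 = 0.01.
term1 = 0.01/0.65 = 0.015385.
term2 = 0.01/0.35 = 0.028571.
chi^2 = 0.015385 + 0.028571 = 0.0440

0.0440


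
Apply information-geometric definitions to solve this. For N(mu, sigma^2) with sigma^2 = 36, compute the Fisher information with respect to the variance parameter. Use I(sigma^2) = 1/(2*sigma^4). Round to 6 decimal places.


Fisher information for variance: I(sigma^2) = 1/(2*sigma^4).
sigma^2 = 36, so sigma^4 = 1296.
I = 1/(2*1296) = 1/2592 = 0.000386

0.000386


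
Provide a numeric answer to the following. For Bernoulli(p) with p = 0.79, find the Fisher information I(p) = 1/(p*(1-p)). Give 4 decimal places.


For Bernoulli(p), Fisher information is I(p) = 1/(p*(1-p)).
p = 0.79, 1-p = 0.21.
p*(1-p) = 0.1659.
I(p) = 1/0.1659 = 6.0277

6.0277


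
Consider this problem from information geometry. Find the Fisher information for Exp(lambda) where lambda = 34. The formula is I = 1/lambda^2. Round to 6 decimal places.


Fisher information for exponential: I(lambda) = 1/lambda^2.
lambda = 34, lambda^2 = 1156.
I = 1/1156 = 0.000865

0.000865


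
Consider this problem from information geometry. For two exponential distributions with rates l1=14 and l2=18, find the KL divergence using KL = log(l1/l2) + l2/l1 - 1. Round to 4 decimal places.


KL divergence for exponential family:
KL = log(l1/l2) + l2/l1 - 1.
log(14/18) = -0.251314.
18/14 = 1.285714.
KL = -0.251314 + 1.285714 - 1 = 0.0344

0.0344


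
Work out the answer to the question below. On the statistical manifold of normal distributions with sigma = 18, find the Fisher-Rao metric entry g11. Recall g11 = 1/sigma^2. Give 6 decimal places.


For the 2-parameter normal family, the Fisher metric has:
  g11 = 1/sigma^2, g22 = 2/sigma^2.
sigma = 18, sigma^2 = 324.
g11 = 0.003086

0.003086


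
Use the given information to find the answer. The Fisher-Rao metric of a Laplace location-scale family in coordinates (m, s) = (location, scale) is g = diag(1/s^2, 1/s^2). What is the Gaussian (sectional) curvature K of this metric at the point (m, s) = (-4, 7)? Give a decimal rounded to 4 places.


The metric has the form g = (A dm^2 + B ds^2)/s^2 with A = 1, B = 1.
Substitute u = sqrt(A/B)*m: g = B*(du^2 + ds^2)/s^2, i.e. B times the
Poincare upper half-plane metric, which has constant Gaussian curvature -1.
Scaling a 2D metric by a constant c divides the Gaussian curvature by c,
so K = -1/B = -1/(1) = -1.0000 everywhere (the point (m, s) = (-4, 7) is irrelevant:
the curvature is constant).
The requested Gaussian curvature is K = -1.0000.

-1.0000


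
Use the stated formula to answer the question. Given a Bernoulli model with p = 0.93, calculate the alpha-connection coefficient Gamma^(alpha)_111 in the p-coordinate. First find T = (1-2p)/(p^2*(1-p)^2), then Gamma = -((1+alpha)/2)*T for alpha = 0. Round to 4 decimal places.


Skewness (Amari-Chentsov) tensor: T = (1-2p)/(p^2*(1-p)^2).
p = 0.93, 1-2p = -0.86, p^2 = 0.8649, (1-p)^2 = 0.0049.
T = -0.86/(0.8649 * 0.0049) = -202.92543.
In the p-coordinate, Gamma^(alpha) = Gamma^(0) - (alpha/2)*T with Gamma^(0) = (1/2)*g'(p) = -T/2,
so Gamma^(alpha) = -((1+alpha)/2)*T.
alpha = 0, -(1+alpha)/2 = -0.5.
Gamma = -0.5 * -202.92543 = 101.4627

101.4627


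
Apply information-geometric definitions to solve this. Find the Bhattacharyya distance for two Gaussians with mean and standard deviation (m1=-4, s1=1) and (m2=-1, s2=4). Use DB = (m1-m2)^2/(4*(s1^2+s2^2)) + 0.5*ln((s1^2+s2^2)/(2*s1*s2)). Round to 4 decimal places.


Bhattacharyya distance between two Gaussians:
DB = (m1-m2)^2/(4*(s1^2+s2^2)) + (1/2)*ln((s1^2+s2^2)/(2*s1*s2)).
(m1-m2)^2 = (-3)^2 = 9.
s1^2+s2^2 = 1 + 16 = 17.
term1 = 9/68 = 0.132353.
term2 = 0.5*ln(17/8.0) = 0.376886.
DB = 0.132353 + 0.376886 = 0.5092

0.5092


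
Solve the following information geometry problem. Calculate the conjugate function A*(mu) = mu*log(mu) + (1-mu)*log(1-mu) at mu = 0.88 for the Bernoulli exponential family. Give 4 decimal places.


Legendre transform for Bernoulli:
A*(mu) = mu*log(mu) + (1-mu)*log(1-mu).
mu = 0.88, 1-mu = 0.12.
mu*log(mu) = 0.88*log(0.88) = -0.112493.
(1-mu)*log(1-mu) = 0.12*log(0.12) = -0.254432.
A* = -0.112493 + -0.254432 = -0.3669

-0.3669


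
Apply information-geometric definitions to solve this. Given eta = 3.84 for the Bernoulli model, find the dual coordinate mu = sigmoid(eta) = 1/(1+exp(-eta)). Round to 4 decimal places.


Dual coordinate (expectation parameter) for Bernoulli:
mu = 1/(1+exp(-eta)).
eta = 3.84.
exp(-eta) = exp(-3.84) = 0.021494.
mu = 1/(1+0.021494) = 0.9790

0.9790


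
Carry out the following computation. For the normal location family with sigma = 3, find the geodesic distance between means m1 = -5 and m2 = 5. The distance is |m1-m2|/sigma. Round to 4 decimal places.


On the fixed-variance normal subfamily, geodesic distance = |m1-m2|/sigma.
|-5 - 5| = 10.
sigma = 3.
d = 10/3 = 3.3333

3.3333


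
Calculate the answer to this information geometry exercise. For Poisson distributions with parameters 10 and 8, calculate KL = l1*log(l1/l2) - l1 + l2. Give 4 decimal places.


KL divergence for Poisson:
KL = l1*log(l1/l2) - l1 + l2.
l1 = 10, l2 = 8.
log(10/8) = 0.223144.
l1*log(l1/l2) = 10 * 0.223144 = 2.231436.
KL = 2.231436 - 10 + 8 = 0.2314

0.2314


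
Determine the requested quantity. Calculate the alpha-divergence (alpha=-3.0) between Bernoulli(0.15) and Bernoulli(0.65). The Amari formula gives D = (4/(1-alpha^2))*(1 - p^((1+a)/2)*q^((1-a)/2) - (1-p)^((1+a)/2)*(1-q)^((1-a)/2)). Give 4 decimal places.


Amari alpha-divergence:
D = (4/(1-alpha^2))*(1 - p^((1+a)/2)*q^((1-a)/2) - (1-p)^((1+a)/2)*(1-q)^((1-a)/2)).
alpha = -3.0, p = 0.15, q = 0.65.
e1 = (1+alpha)/2 = -1.0, e2 = (1-alpha)/2 = 2.0.
t1 = p^e1 * q^e2 = 0.15^-1.0 * 0.65^2.0 = 2.816667.
t2 = (1-p)^e1 * (1-q)^e2 = 0.85^-1.0 * 0.35^2.0 = 0.144118.
4/(1-alpha^2) = -0.5.
D = -0.5*(1 - 2.816667 - 0.144118) = 0.9804

0.9804


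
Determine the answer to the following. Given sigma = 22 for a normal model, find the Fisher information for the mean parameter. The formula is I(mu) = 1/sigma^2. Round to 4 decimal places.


The Fisher information for the mean of a normal distribution is I(mu) = 1/sigma^2.
sigma = 22, so sigma^2 = 484.
I(mu) = 1/484 = 0.0021

0.0021


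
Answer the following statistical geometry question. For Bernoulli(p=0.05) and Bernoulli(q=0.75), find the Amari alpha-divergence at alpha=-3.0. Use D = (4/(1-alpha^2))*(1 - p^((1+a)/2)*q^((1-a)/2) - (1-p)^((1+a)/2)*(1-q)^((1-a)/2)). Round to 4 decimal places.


Amari alpha-divergence:
D = (4/(1-alpha^2))*(1 - p^((1+a)/2)*q^((1-a)/2) - (1-p)^((1+a)/2)*(1-q)^((1-a)/2)).
alpha = -3.0, p = 0.05, q = 0.75.
e1 = (1+alpha)/2 = -1.0, e2 = (1-alpha)/2 = 2.0.
t1 = p^e1 * q^e2 = 0.05^-1.0 * 0.75^2.0 = 11.25.
t2 = (1-p)^e1 * (1-q)^e2 = 0.95^-1.0 * 0.25^2.0 = 0.065789.
4/(1-alpha^2) = -0.5.
D = -0.5*(1 - 11.25 - 0.065789) = 5.1579

5.1579


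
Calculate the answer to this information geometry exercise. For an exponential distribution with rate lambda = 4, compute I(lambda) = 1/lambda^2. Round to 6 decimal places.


Fisher information for exponential: I(lambda) = 1/lambda^2.
lambda = 4, lambda^2 = 16.
I = 1/16 = 0.062500

0.062500


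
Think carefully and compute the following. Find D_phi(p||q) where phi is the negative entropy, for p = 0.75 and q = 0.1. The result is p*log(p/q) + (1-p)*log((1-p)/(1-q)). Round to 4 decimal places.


Bregman divergence with negative entropy generator:
D = p*log(p/q) + (1-p)*log((1-p)/(1-q)).
p = 0.75, q = 0.1.
p*log(p/q) = 0.75*log(0.75/0.1) = 1.511177.
(1-p)*log((1-p)/(1-q)) = 0.25*log(0.25/0.9) = -0.320233.
D = 1.511177 + -0.320233 = 1.1909

1.1909


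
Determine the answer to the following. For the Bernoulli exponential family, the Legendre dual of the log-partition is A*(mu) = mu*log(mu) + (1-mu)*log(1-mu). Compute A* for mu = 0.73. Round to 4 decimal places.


Legendre transform for Bernoulli:
A*(mu) = mu*log(mu) + (1-mu)*log(1-mu).
mu = 0.73, 1-mu = 0.27.
mu*log(mu) = 0.73*log(0.73) = -0.229739.
(1-mu)*log(1-mu) = 0.27*log(0.27) = -0.35352.
A* = -0.229739 + -0.35352 = -0.5833

-0.5833


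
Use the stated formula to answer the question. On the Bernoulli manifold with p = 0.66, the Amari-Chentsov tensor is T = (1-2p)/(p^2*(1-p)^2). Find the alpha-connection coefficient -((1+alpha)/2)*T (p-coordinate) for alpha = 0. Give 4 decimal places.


Skewness (Amari-Chentsov) tensor: T = (1-2p)/(p^2*(1-p)^2).
p = 0.66, 1-2p = -0.32, p^2 = 0.4356, (1-p)^2 = 0.1156.
T = -0.32/(0.4356 * 0.1156) = -6.354835.
In the p-coordinate, Gamma^(alpha) = Gamma^(0) - (alpha/2)*T with Gamma^(0) = (1/2)*g'(p) = -T/2,
so Gamma^(alpha) = -((1+alpha)/2)*T.
alpha = 0, -(1+alpha)/2 = -0.5.
Gamma = -0.5 * -6.354835 = 3.1774

3.1774


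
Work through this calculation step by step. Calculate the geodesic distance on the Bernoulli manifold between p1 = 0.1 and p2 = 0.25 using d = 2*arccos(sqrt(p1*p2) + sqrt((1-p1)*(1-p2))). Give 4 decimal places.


Geodesic distance on Bernoulli manifold:
d(p1,p2) = 2*arccos(sqrt(p1*p2) + sqrt((1-p1)*(1-p2))).
sqrt(p1*p2) = sqrt(0.1*0.25) = 0.158114.
sqrt((1-p1)*(1-p2)) = sqrt(0.9*0.75) = 0.821584.
arg = 0.158114 + 0.821584 = 0.979698.
d = 2*arccos(0.979698) = 0.4037

0.4037


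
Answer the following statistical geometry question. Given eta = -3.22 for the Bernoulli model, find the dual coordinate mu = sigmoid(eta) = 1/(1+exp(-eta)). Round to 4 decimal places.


Dual coordinate (expectation parameter) for Bernoulli:
mu = 1/(1+exp(-eta)).
eta = -3.22.
exp(-eta) = exp(3.22) = 25.02812.
mu = 1/(1+25.02812) = 0.0384

0.0384


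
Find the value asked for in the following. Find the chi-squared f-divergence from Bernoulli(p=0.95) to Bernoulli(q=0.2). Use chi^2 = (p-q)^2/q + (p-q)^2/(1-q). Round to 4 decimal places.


Chi-squared divergence between Bernoulli distributions:
chi^2 = (p-q)^2/q + (p-q)^2/(1-q).
p = 0.95, q = 0.2, p-q = 0.75.
(p-q)^2 = 0.5625.
term1 = 0.5625/0.2 = 2.8125.
term2 = 0.5625/0.8 = 0.703125.
chi^2 = 2.8125 + 0.703125 = 3.5156

3.5156


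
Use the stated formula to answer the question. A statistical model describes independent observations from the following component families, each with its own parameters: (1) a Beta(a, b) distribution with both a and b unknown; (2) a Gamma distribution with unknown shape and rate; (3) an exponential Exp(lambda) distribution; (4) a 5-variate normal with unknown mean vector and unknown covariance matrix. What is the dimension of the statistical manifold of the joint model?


The dimension of a statistical manifold equals the number of free
(independent) real parameters of the model. For a product of independent
blocks the parameter counts add.
- Beta (a, b): 2.
- Gamma (shape, rate): 2.
- exponential (lambda): 1.
- 5-variate normal: 5 (mean) + 5*6/2 = 15 (symmetric covariance) = 20.
Total = 2 + 2 + 1 + 20 = 25.
Dimension = 25

25


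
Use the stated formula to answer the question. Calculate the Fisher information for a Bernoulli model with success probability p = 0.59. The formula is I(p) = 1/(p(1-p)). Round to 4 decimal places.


For Bernoulli(p), Fisher information is I(p) = 1/(p*(1-p)).
p = 0.59, 1-p = 0.41.
p*(1-p) = 0.2419.
I(p) = 1/0.2419 = 4.1339

4.1339


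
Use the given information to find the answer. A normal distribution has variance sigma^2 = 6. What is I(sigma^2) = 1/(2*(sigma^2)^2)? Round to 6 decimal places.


Fisher information for variance: I(sigma^2) = 1/(2*sigma^4).
sigma^2 = 6, so sigma^4 = 36.
I = 1/(2*36) = 1/72 = 0.013889

0.013889


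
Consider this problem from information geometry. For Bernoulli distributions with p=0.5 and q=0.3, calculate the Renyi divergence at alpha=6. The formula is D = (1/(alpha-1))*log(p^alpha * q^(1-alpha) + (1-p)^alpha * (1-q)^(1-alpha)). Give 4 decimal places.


Renyi divergence of order alpha between Bernoulli distributions:
D = (1/(alpha-1))*log(p^alpha * q^(1-alpha) + (1-p)^alpha * (1-q)^(1-alpha)).
alpha = 6, p = 0.5, q = 0.3.
p^alpha * q^(1-alpha) = 0.5^6 * 0.3^-5 = 6.430041.
(1-p)^alpha * (1-q)^(1-alpha) = 0.5^6 * 0.7^-5 = 0.092967.
sum = 6.430041 + 0.092967 = 6.523008.
D = (1/5)*log(6.523008) = 0.3751

0.3751


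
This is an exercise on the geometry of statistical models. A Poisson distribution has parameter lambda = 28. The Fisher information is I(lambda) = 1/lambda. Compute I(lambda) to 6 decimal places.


Fisher information for Poisson: I(lambda) = 1/lambda.
lambda = 28.
I(lambda) = 1/28 = 0.035714

0.035714


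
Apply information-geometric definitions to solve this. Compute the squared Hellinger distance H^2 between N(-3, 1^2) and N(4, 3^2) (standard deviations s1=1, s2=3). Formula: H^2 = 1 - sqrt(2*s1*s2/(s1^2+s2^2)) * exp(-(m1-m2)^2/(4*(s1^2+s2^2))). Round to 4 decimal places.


Squared Hellinger distance for Gaussians:
H^2 = 1 - sqrt(2*s1*s2/(s1^2+s2^2)) * exp(-(m1-m2)^2/(4*(s1^2+s2^2))).
s1^2 = 1, s2^2 = 9, s1^2+s2^2 = 10.
sqrt(2*1*3/(10)) = 0.774597.
(m1-m2)^2 = (-7)^2 = 49.
exp(-49/(4*10)) = exp(-1.225) = 0.293758.
H^2 = 1 - 0.774597*0.293758 = 0.7725

0.7725


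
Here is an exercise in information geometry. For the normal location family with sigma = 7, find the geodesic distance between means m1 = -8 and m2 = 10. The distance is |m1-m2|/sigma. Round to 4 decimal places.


On the fixed-variance normal subfamily, geodesic distance = |m1-m2|/sigma.
|-8 - 10| = 18.
sigma = 7.
d = 18/7 = 2.5714

2.5714


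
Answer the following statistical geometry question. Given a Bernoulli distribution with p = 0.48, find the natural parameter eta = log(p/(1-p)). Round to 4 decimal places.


Natural parameter for Bernoulli: eta = log(p/(1-p)).
p = 0.48, 1-p = 0.52.
p/(1-p) = 0.923077.
eta = log(0.923077) = -0.0800

-0.0800


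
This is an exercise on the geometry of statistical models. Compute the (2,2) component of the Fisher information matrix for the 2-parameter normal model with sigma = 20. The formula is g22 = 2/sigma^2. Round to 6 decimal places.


For the 2-parameter normal family, the Fisher metric has:
  g11 = 1/sigma^2, g22 = 2/sigma^2.
sigma = 20, sigma^2 = 400.
g22 = 0.005000

0.005000


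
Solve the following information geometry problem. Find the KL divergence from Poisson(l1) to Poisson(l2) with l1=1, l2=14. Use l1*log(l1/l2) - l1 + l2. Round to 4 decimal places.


KL divergence for Poisson:
KL = l1*log(l1/l2) - l1 + l2.
l1 = 1, l2 = 14.
log(1/14) = -2.639057.
l1*log(l1/l2) = 1 * -2.639057 = -2.639057.
KL = -2.639057 - 1 + 14 = 10.3609

10.3609


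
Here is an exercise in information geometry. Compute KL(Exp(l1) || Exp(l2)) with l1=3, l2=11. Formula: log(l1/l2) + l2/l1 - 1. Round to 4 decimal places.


KL divergence for exponential family:
KL = log(l1/l2) + l2/l1 - 1.
log(3/11) = -1.299283.
11/3 = 3.666667.
KL = -1.299283 + 3.666667 - 1 = 1.3674

1.3674


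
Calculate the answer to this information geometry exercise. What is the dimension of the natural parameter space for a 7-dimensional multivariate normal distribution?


Exponential family dimension calculation:
For 7-dim MVN: mean has 7 params, covariance has 7*8/2 = 28 unique entries.
Total dim = 7 + 28 = 35.

35


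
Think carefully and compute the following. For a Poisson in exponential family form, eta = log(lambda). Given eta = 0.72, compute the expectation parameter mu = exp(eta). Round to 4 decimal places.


Expectation parameter for Poisson exponential family:
mu = exp(eta).
eta = 0.72.
mu = exp(0.72) = 2.0544

2.0544


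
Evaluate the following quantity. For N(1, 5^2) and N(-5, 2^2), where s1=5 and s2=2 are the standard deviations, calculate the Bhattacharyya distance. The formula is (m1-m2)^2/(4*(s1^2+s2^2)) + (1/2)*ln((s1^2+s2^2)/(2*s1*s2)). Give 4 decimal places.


Bhattacharyya distance between two Gaussians:
DB = (m1-m2)^2/(4*(s1^2+s2^2)) + (1/2)*ln((s1^2+s2^2)/(2*s1*s2)).
(m1-m2)^2 = (6)^2 = 36.
s1^2+s2^2 = 25 + 4 = 29.
term1 = 36/116 = 0.310345.
term2 = 0.5*ln(29/20.0) = 0.185782.
DB = 0.310345 + 0.185782 = 0.4961

0.4961


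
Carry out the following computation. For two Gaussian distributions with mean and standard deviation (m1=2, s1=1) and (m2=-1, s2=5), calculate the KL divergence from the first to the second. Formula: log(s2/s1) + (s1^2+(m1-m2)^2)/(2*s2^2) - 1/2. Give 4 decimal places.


KL divergence between normal distributions:
KL = log(s2/s1) + (s1^2 + (m1-m2)^2)/(2*s2^2) - 1/2.
log(5/1) = 1.609438.
(1^2 + (2--1)^2)/(2*5^2) = (1 + 9)/50 = 0.2.
KL = 1.609438 + 0.2 - 0.5 = 1.3094

1.3094


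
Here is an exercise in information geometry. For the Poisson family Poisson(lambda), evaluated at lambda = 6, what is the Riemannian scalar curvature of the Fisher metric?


This family has a single free parameter, so its statistical manifold
is 1-dimensional. The Riemann curvature tensor of any 1-dimensional
Riemannian manifold vanishes identically, so R = 0.

0


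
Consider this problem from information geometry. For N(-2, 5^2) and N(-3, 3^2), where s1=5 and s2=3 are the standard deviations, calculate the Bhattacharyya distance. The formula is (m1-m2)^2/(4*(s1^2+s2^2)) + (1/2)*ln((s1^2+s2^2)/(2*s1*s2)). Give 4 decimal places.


Bhattacharyya distance between two Gaussians:
DB = (m1-m2)^2/(4*(s1^2+s2^2)) + (1/2)*ln((s1^2+s2^2)/(2*s1*s2)).
(m1-m2)^2 = (1)^2 = 1.
s1^2+s2^2 = 25 + 9 = 34.
term1 = 1/136 = 0.007353.
term2 = 0.5*ln(34/30.0) = 0.062582.
DB = 0.007353 + 0.062582 = 0.0699

0.0699


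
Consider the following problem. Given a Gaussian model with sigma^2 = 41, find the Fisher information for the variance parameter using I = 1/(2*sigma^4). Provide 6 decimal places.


Fisher information for variance: I(sigma^2) = 1/(2*sigma^4).
sigma^2 = 41, so sigma^4 = 1681.
I = 1/(2*1681) = 1/3362 = 0.000297

0.000297


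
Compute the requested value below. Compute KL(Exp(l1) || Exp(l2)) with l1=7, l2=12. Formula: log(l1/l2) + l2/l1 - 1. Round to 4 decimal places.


KL divergence for exponential family:
KL = log(l1/l2) + l2/l1 - 1.
log(7/12) = -0.538997.
12/7 = 1.714286.
KL = -0.538997 + 1.714286 - 1 = 0.1753

0.1753


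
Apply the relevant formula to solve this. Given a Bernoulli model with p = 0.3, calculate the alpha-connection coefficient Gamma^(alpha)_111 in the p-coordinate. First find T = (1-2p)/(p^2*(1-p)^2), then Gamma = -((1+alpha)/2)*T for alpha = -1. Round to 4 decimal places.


Skewness (Amari-Chentsov) tensor: T = (1-2p)/(p^2*(1-p)^2).
p = 0.3, 1-2p = 0.4, p^2 = 0.09, (1-p)^2 = 0.49.
T = 0.4/(0.09 * 0.49) = 9.070295.
In the p-coordinate, Gamma^(alpha) = Gamma^(0) - (alpha/2)*T with Gamma^(0) = (1/2)*g'(p) = -T/2,
so Gamma^(alpha) = -((1+alpha)/2)*T.
alpha = -1, -(1+alpha)/2 = 0.0.
Gamma = 0.0 * 9.070295 = 0.0000

0.0000


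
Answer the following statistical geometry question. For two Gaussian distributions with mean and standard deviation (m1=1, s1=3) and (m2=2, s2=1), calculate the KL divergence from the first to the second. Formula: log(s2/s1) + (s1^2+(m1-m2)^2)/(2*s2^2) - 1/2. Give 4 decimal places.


KL divergence between normal distributions:
KL = log(s2/s1) + (s1^2 + (m1-m2)^2)/(2*s2^2) - 1/2.
log(1/3) = -1.098612.
(3^2 + (1-2)^2)/(2*1^2) = (9 + 1)/2 = 5.0.
KL = -1.098612 + 5.0 - 0.5 = 3.4014

3.4014


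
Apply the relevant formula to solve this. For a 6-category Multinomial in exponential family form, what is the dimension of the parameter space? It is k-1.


Exponential family dimension calculation:
For Multinomial with k=6 categories, dim = k-1 = 5.

5


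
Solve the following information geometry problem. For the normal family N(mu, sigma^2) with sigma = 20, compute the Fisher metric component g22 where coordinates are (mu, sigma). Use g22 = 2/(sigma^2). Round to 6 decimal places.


For the 2-parameter normal family, the Fisher metric has:
  g11 = 1/sigma^2, g22 = 2/sigma^2.
sigma = 20, sigma^2 = 400.
g22 = 0.005000

0.005000


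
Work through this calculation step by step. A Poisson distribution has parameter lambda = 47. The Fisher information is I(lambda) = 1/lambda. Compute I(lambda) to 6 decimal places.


Fisher information for Poisson: I(lambda) = 1/lambda.
lambda = 47.
I(lambda) = 1/47 = 0.021277

0.021277


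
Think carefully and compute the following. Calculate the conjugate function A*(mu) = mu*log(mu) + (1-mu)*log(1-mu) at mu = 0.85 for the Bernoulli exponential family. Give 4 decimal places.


Legendre transform for Bernoulli:
A*(mu) = mu*log(mu) + (1-mu)*log(1-mu).
mu = 0.85, 1-mu = 0.15.
mu*log(mu) = 0.85*log(0.85) = -0.138141.
(1-mu)*log(1-mu) = 0.15*log(0.15) = -0.284568.
A* = -0.138141 + -0.284568 = -0.4227

-0.4227


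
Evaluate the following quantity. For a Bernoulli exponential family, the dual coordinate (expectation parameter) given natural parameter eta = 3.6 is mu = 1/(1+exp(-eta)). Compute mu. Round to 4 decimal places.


Dual coordinate (expectation parameter) for Bernoulli:
mu = 1/(1+exp(-eta)).
eta = 3.6.
exp(-eta) = exp(-3.6) = 0.027324.
mu = 1/(1+0.027324) = 0.9734

0.9734


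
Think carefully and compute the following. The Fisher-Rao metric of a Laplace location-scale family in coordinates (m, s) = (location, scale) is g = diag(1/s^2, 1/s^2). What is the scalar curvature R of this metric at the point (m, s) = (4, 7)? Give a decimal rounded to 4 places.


The metric has the form g = (A dm^2 + B ds^2)/s^2 with A = 1, B = 1.
Substitute u = sqrt(A/B)*m: g = B*(du^2 + ds^2)/s^2, i.e. B times the
Poincare upper half-plane metric, which has constant Gaussian curvature -1.
Scaling a 2D metric by a constant c divides the Gaussian curvature by c,
so K = -1/B = -1/(1) = -1.0000 everywhere (the point (m, s) = (4, 7) is irrelevant:
the curvature is constant).
Scalar curvature in dimension 2: R = 2K = -2/(1) = -2.0000.

-2.0000


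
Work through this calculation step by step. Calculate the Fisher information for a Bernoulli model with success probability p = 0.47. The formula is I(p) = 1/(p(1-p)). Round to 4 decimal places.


For Bernoulli(p), Fisher information is I(p) = 1/(p*(1-p)).
p = 0.47, 1-p = 0.53.
p*(1-p) = 0.2491.
I(p) = 1/0.2491 = 4.0145

4.0145


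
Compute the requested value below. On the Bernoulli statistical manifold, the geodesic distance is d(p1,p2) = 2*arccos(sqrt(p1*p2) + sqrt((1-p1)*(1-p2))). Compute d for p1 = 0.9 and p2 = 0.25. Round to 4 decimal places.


Geodesic distance on Bernoulli manifold:
d(p1,p2) = 2*arccos(sqrt(p1*p2) + sqrt((1-p1)*(1-p2))).
sqrt(p1*p2) = sqrt(0.9*0.25) = 0.474342.
sqrt((1-p1)*(1-p2)) = sqrt(0.1*0.75) = 0.273861.
arg = 0.474342 + 0.273861 = 0.748203.
d = 2*arccos(0.748203) = 1.4509

1.4509


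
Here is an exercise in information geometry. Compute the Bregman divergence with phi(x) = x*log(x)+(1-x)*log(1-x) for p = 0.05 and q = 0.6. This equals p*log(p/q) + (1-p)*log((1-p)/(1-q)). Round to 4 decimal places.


Bregman divergence with negative entropy generator:
D = p*log(p/q) + (1-p)*log((1-p)/(1-q)).
p = 0.05, q = 0.6.
p*log(p/q) = 0.05*log(0.05/0.6) = -0.124245.
(1-p)*log((1-p)/(1-q)) = 0.95*log(0.95/0.4) = 0.821748.
D = -0.124245 + 0.821748 = 0.6975

0.6975


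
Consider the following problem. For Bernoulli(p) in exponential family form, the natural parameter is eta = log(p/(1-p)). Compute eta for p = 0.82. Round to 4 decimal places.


Natural parameter for Bernoulli: eta = log(p/(1-p)).
p = 0.82, 1-p = 0.18.
p/(1-p) = 4.555556.
eta = log(4.555556) = 1.5163

1.5163


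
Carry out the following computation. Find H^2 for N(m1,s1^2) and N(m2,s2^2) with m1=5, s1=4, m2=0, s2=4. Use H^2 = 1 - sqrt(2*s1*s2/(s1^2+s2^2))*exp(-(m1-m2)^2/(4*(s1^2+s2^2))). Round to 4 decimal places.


Squared Hellinger distance for Gaussians:
H^2 = 1 - sqrt(2*s1*s2/(s1^2+s2^2)) * exp(-(m1-m2)^2/(4*(s1^2+s2^2))).
s1^2 = 16, s2^2 = 16, s1^2+s2^2 = 32.
sqrt(2*4*4/(32)) = 1.0.
(m1-m2)^2 = (5)^2 = 25.
exp(-25/(4*32)) = exp(-0.195312) = 0.822578.
H^2 = 1 - 1.0*0.822578 = 0.1774

0.1774


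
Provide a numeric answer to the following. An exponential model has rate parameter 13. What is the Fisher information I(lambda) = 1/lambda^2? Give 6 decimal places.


Fisher information for exponential: I(lambda) = 1/lambda^2.
lambda = 13, lambda^2 = 169.
I = 1/169 = 0.005917

0.005917


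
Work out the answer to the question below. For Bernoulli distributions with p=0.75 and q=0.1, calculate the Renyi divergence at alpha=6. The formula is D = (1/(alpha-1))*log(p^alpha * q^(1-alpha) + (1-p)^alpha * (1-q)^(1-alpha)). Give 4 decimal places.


Renyi divergence of order alpha between Bernoulli distributions:
D = (1/(alpha-1))*log(p^alpha * q^(1-alpha) + (1-p)^alpha * (1-q)^(1-alpha)).
alpha = 6, p = 0.75, q = 0.1.
p^alpha * q^(1-alpha) = 0.75^6 * 0.1^-5 = 17797.851562.
(1-p)^alpha * (1-q)^(1-alpha) = 0.25^6 * 0.9^-5 = 0.000413.
sum = 17797.851562 + 0.000413 = 17797.851976.
D = (1/5)*log(17797.851976) = 1.9574

1.9574


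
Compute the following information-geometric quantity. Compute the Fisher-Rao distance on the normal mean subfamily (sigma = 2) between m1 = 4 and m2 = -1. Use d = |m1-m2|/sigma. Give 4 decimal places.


On the fixed-variance normal subfamily, geodesic distance = |m1-m2|/sigma.
|4 - -1| = 5.
sigma = 2.
d = 5/2 = 2.5000

2.5000


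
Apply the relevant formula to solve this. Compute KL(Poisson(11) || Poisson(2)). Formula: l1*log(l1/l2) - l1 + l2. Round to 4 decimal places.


KL divergence for Poisson:
KL = l1*log(l1/l2) - l1 + l2.
l1 = 11, l2 = 2.
log(11/2) = 1.704748.
l1*log(l1/l2) = 11 * 1.704748 = 18.752229.
KL = 18.752229 - 11 + 2 = 9.7522

9.7522


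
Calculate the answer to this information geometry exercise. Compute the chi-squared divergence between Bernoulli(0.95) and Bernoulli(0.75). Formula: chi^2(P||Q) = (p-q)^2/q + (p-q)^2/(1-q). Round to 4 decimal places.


Chi-squared divergence between Bernoulli distributions:
chi^2 = (p-q)^2/q + (p-q)^2/(1-q).
p = 0.95, q = 0.75, p-q = 0.2.
(p-q)^2 = 0.04.
term1 = 0.04/0.75 = 0.053333.
term2 = 0.04/0.25 = 0.16.
chi^2 = 0.053333 + 0.16 = 0.2133

0.2133


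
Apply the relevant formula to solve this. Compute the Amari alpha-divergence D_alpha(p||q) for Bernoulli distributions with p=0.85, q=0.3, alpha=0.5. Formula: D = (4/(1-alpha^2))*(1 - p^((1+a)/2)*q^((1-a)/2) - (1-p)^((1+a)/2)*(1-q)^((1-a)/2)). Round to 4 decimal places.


Amari alpha-divergence:
D = (4/(1-alpha^2))*(1 - p^((1+a)/2)*q^((1-a)/2) - (1-p)^((1+a)/2)*(1-q)^((1-a)/2)).
alpha = 0.5, p = 0.85, q = 0.3.
e1 = (1+alpha)/2 = 0.75, e2 = (1-alpha)/2 = 0.25.
t1 = p^e1 * q^e2 = 0.85^0.75 * 0.3^0.25 = 0.655156.
t2 = (1-p)^e1 * (1-q)^e2 = 0.15^0.75 * 0.7^0.25 = 0.220467.
4/(1-alpha^2) = 5.333333.
D = 5.333333*(1 - 0.655156 - 0.220467) = 0.6633

0.6633


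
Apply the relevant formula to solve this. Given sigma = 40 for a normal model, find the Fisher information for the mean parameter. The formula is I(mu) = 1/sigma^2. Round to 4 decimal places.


The Fisher information for the mean of a normal distribution is I(mu) = 1/sigma^2.
sigma = 40, so sigma^2 = 1600.
I(mu) = 1/1600 = 0.0006

0.0006


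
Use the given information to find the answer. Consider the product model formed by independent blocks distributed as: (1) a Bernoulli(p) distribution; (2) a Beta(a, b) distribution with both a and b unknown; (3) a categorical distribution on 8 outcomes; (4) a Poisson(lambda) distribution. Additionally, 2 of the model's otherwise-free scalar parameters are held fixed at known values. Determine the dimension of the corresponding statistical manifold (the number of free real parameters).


The dimension of a statistical manifold equals the number of free
(independent) real parameters of the model. For a product of independent
blocks the parameter counts add.
- Bernoulli (p): 1.
- Beta (a, b): 2.
- categorical on 8 outcomes (probabilities sum to 1): 8-1 = 7.
- Poisson (lambda): 1.
Total = 1 + 2 + 7 + 1 = 11.
2 parameter(s) fixed at known values: 11 - 2 = 9.
Dimension = 9

9


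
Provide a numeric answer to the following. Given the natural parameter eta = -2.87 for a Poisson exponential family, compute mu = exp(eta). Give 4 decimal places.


Expectation parameter for Poisson exponential family:
mu = exp(eta).
eta = -2.87.
mu = exp(-2.87) = 0.0567

0.0567


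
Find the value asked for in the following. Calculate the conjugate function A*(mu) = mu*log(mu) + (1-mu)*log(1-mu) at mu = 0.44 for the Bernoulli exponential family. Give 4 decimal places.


Legendre transform for Bernoulli:
A*(mu) = mu*log(mu) + (1-mu)*log(1-mu).
mu = 0.44, 1-mu = 0.56.
mu*log(mu) = 0.44*log(0.44) = -0.361231.
(1-mu)*log(1-mu) = 0.56*log(0.56) = -0.324698.
A* = -0.361231 + -0.324698 = -0.6859

-0.6859


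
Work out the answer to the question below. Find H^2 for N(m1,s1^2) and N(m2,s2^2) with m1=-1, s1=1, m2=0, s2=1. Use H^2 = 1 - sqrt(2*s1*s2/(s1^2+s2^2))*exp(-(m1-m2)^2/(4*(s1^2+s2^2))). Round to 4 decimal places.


Squared Hellinger distance for Gaussians:
H^2 = 1 - sqrt(2*s1*s2/(s1^2+s2^2)) * exp(-(m1-m2)^2/(4*(s1^2+s2^2))).
s1^2 = 1, s2^2 = 1, s1^2+s2^2 = 2.
sqrt(2*1*1/(2)) = 1.0.
(m1-m2)^2 = (-1)^2 = 1.
exp(-1/(4*2)) = exp(-0.125) = 0.882497.
H^2 = 1 - 1.0*0.882497 = 0.1175

0.1175


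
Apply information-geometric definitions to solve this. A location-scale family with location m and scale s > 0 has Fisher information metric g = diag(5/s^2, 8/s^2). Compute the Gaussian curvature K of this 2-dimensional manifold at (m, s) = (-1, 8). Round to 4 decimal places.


The metric has the form g = (A dm^2 + B ds^2)/s^2 with A = 5, B = 8.
Substitute u = sqrt(A/B)*m: g = B*(du^2 + ds^2)/s^2, i.e. B times the
Poincare upper half-plane metric, which has constant Gaussian curvature -1.
Scaling a 2D metric by a constant c divides the Gaussian curvature by c,
so K = -1/B = -1/(8) = -0.1250 everywhere (the point (m, s) = (-1, 8) is irrelevant:
the curvature is constant).
The requested Gaussian curvature is K = -0.1250.

-0.1250


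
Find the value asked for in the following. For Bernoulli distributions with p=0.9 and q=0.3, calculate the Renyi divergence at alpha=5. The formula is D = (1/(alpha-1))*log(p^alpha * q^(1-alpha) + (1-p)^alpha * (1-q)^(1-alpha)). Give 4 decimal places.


Renyi divergence of order alpha between Bernoulli distributions:
D = (1/(alpha-1))*log(p^alpha * q^(1-alpha) + (1-p)^alpha * (1-q)^(1-alpha)).
alpha = 5, p = 0.9, q = 0.3.
p^alpha * q^(1-alpha) = 0.9^5 * 0.3^-4 = 72.9.
(1-p)^alpha * (1-q)^(1-alpha) = 0.1^5 * 0.7^-4 = 4.2e-05.
sum = 72.9 + 4.2e-05 = 72.900042.
D = (1/4)*log(72.900042) = 1.0723

1.0723


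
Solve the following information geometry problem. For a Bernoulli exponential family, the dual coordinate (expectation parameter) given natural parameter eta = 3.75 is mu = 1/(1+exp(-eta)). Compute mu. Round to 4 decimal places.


Dual coordinate (expectation parameter) for Bernoulli:
mu = 1/(1+exp(-eta)).
eta = 3.75.
exp(-eta) = exp(-3.75) = 0.023518.
mu = 1/(1+0.023518) = 0.9770

0.9770


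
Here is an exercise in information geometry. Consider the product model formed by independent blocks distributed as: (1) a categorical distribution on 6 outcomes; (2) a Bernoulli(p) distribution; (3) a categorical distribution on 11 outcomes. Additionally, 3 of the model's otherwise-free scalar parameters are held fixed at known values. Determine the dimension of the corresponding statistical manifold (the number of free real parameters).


The dimension of a statistical manifold equals the number of free
(independent) real parameters of the model. For a product of independent
blocks the parameter counts add.
- categorical on 6 outcomes (probabilities sum to 1): 6-1 = 5.
- Bernoulli (p): 1.
- categorical on 11 outcomes (probabilities sum to 1): 11-1 = 10.
Total = 5 + 1 + 10 = 16.
3 parameter(s) fixed at known values: 16 - 3 = 13.
Dimension = 13

13


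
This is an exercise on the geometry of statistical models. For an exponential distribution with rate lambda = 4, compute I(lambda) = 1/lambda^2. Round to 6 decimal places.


Fisher information for exponential: I(lambda) = 1/lambda^2.
lambda = 4, lambda^2 = 16.
I = 1/16 = 0.062500

0.062500


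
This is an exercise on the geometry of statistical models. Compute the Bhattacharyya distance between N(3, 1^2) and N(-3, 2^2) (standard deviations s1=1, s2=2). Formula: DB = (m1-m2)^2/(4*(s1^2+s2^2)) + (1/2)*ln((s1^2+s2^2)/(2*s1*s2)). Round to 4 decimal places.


Bhattacharyya distance between two Gaussians:
DB = (m1-m2)^2/(4*(s1^2+s2^2)) + (1/2)*ln((s1^2+s2^2)/(2*s1*s2)).
(m1-m2)^2 = (6)^2 = 36.
s1^2+s2^2 = 1 + 4 = 5.
term1 = 36/20 = 1.8.
term2 = 0.5*ln(5/4.0) = 0.111572.
DB = 1.8 + 0.111572 = 1.9116

1.9116


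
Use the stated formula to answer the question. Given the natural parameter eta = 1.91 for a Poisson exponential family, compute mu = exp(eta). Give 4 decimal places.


Expectation parameter for Poisson exponential family:
mu = exp(eta).
eta = 1.91.
mu = exp(1.91) = 6.7531

6.7531


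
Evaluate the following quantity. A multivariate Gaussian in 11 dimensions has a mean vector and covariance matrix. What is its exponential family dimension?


Exponential family dimension calculation:
For 11-dim MVN: mean has 11 params, covariance has 11*12/2 = 66 unique entries.
Total dim = 11 + 66 = 77.

77


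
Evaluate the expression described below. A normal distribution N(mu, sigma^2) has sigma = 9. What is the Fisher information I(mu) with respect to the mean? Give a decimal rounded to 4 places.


The Fisher information for the mean of a normal distribution is I(mu) = 1/sigma^2.
sigma = 9, so sigma^2 = 81.
I(mu) = 1/81 = 0.0123

0.0123


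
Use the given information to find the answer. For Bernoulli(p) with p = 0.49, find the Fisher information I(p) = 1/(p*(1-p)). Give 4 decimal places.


For Bernoulli(p), Fisher information is I(p) = 1/(p*(1-p)).
p = 0.49, 1-p = 0.51.
p*(1-p) = 0.2499.
I(p) = 1/0.2499 = 4.0016

4.0016


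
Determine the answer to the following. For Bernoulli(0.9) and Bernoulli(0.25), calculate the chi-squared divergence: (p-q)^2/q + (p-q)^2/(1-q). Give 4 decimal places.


Chi-squared divergence between Bernoulli distributions:
chi^2 = (p-q)^2/q + (p-q)^2/(1-q).
p = 0.9, q = 0.25, p-q = 0.65.
(p-q)^2 = 0.4225.
term1 = 0.4225/0.25 = 1.69.
term2 = 0.4225/0.75 = 0.563333.
chi^2 = 1.69 + 0.563333 = 2.2533

2.2533


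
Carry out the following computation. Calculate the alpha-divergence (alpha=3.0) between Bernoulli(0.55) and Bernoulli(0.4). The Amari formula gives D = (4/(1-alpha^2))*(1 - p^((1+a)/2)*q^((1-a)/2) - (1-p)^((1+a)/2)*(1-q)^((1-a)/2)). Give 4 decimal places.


Amari alpha-divergence:
D = (4/(1-alpha^2))*(1 - p^((1+a)/2)*q^((1-a)/2) - (1-p)^((1+a)/2)*(1-q)^((1-a)/2)).
alpha = 3.0, p = 0.55, q = 0.4.
e1 = (1+alpha)/2 = 2.0, e2 = (1-alpha)/2 = -1.0.
t1 = p^e1 * q^e2 = 0.55^2.0 * 0.4^-1.0 = 0.75625.
t2 = (1-p)^e1 * (1-q)^e2 = 0.45^2.0 * 0.6^-1.0 = 0.3375.
4/(1-alpha^2) = -0.5.
D = -0.5*(1 - 0.75625 - 0.3375) = 0.0469

0.0469


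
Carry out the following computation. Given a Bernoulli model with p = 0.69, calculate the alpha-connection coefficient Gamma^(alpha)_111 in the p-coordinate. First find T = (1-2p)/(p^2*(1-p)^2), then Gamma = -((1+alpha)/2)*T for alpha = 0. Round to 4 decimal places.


Skewness (Amari-Chentsov) tensor: T = (1-2p)/(p^2*(1-p)^2).
p = 0.69, 1-2p = -0.38, p^2 = 0.4761, (1-p)^2 = 0.0961.
T = -0.38/(0.4761 * 0.0961) = -8.305428.
In the p-coordinate, Gamma^(alpha) = Gamma^(0) - (alpha/2)*T with Gamma^(0) = (1/2)*g'(p) = -T/2,
so Gamma^(alpha) = -((1+alpha)/2)*T.
alpha = 0, -(1+alpha)/2 = -0.5.
Gamma = -0.5 * -8.305428 = 4.1527

4.1527


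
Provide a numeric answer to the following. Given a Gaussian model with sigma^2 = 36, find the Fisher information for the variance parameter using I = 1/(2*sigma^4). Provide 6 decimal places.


Fisher information for variance: I(sigma^2) = 1/(2*sigma^4).
sigma^2 = 36, so sigma^4 = 1296.
I = 1/(2*1296) = 1/2592 = 0.000386

0.000386


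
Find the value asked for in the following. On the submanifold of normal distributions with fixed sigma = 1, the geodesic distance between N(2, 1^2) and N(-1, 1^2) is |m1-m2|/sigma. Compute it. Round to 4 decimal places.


On the fixed-variance normal subfamily, geodesic distance = |m1-m2|/sigma.
|2 - -1| = 3.
sigma = 1.
d = 3/1 = 3.0000

3.0000


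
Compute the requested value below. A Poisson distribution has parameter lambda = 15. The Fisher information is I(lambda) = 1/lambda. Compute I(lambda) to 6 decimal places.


Fisher information for Poisson: I(lambda) = 1/lambda.
lambda = 15.
I(lambda) = 1/15 = 0.066667

0.066667
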